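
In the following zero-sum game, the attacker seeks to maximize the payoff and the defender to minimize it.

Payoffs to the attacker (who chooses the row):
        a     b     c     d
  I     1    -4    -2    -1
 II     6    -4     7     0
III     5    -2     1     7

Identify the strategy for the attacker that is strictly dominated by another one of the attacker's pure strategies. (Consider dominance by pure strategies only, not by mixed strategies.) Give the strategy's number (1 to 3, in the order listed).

1

Compare I with III: 5 > 1, -2 > -4, 1 > -2, 7 > -1.
So III strictly dominates I for the attacker; I is strictly dominated.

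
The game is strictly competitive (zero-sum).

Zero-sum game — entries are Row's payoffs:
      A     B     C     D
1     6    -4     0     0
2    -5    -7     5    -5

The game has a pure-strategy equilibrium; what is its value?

Row minima: -4, -7 → Row's maximin is -4.
Column maxima: 6, -4, 5, 0 → Column's minimax is -4.
They coincide at (1, B), so the value is -4.

-4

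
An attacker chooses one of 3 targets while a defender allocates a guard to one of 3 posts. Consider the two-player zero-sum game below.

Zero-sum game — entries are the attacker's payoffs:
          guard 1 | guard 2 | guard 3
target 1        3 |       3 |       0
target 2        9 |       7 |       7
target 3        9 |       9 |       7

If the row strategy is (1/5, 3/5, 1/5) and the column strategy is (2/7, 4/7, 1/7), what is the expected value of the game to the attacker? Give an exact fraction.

Against (2/7, 4/7, 1/7), each row's expected payoff is target 1: 18/7; target 2: 53/7; target 3: 61/7.
Taking the (1/5, 3/5, 1/5)-weighted average: (1/5)·(18/7) + (3/5)·(53/7) + (1/5)·(61/7) = 34/5.

34/5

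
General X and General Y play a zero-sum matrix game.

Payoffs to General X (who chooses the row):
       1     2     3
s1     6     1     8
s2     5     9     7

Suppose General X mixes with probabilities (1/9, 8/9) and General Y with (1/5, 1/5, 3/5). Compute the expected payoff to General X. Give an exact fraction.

311/45

Against (1/5, 1/5, 3/5), each row's expected payoff is s1: 31/5; s2: 7.
Taking the (1/9, 8/9)-weighted average: (1/9)·(31/5) + (8/9)·(7) = 311/45.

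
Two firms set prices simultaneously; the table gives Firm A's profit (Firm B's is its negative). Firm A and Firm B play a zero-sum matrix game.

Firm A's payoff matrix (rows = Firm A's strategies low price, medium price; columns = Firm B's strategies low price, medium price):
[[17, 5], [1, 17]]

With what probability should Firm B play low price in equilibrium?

Row minima are 5 and 1, so Firm A's maximin is 5; column maxima are 17 and 17, so Firm B's minimax is 17. These differ, so the equilibrium is in mixed strategies.
Let Firm B play low price with probability q. Firm A is indifferent when 17q + 5(1−q) = q + 17(1−q), giving q = 3/7.

3/7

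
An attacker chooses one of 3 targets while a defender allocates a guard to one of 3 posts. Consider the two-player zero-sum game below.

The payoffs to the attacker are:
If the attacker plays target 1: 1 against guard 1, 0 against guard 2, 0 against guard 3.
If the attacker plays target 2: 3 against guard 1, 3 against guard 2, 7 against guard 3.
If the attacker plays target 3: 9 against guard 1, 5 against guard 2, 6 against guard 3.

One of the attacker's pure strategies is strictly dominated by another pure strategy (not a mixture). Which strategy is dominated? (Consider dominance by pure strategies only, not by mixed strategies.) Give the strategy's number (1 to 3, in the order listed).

1

Compare target 1 with target 2: 3 > 1, 3 > 0, 7 > 0.
So target 2 strictly dominates target 1 for the attacker; target 1 is strictly dominated.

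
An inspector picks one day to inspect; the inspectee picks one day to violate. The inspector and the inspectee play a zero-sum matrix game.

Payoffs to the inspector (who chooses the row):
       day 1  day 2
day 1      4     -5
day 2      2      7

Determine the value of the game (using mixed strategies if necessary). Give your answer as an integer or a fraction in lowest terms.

Row minima are -5 and 2, so the inspector's maximin is 2; column maxima are 4 and 7, so the inspectee's minimax is 4. These differ, so the equilibrium is in mixed strategies.
Let the inspector play day 1 with probability p. The inspectee is indifferent when 4p + 2(1−p) = −5p + 7(1−p), giving p = 5/14.
Let the inspectee play day 1 with probability q. The inspector is indifferent when 4q − 5(1−q) = 2q + 7(1−q), giving q = 6/7.
The value is 4·(6/7) + (-5)·(1/7) = 19/7.

19/7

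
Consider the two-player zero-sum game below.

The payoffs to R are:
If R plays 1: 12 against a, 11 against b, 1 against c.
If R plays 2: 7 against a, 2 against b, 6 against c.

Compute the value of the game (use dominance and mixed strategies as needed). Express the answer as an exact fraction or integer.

Column a is strictly dominated by b for C (it gives R more in every row).
The remaining 2×2 game on (1, 2) × (b, c) has no saddle point. Let R play 1 with probability p; indifference gives 11p + 2(1−p) = p + 6(1−p), so p = 2/7.
Similarly C's optimal q on b is 5/14, and the value is 11·(5/14) + (1)·(9/14) = 32/7.

32/7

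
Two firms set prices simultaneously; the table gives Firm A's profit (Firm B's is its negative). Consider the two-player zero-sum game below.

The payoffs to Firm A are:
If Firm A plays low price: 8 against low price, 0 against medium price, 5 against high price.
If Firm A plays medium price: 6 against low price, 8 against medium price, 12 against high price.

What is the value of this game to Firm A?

Column high price is strictly dominated by medium price for Firm B (it gives Firm A more in every row).
The remaining 2×2 game on (low price, medium price) × (low price, medium price) has no saddle point. Let Firm A play low price with probability p; indifference gives 8p + 6(1−p) = 8(1−p), so p = 1/5.
Similarly Firm B's optimal q on low price is 4/5, and the value is 8·(4/5) + (0)·(1/5) = 32/5.

32/5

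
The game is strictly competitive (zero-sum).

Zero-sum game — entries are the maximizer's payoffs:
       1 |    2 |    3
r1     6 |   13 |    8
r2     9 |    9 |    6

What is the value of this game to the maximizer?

Column 2 is strictly dominated by 3 for the minimizer (it gives the maximizer more in every row).
The remaining 2×2 game on (r1, r2) × (1, 3) has no saddle point. Let the maximizer play r1 with probability p; indifference gives 6p + 9(1−p) = 8p + 6(1−p), so p = 3/5.
Similarly the minimizer's optimal q on 1 is 2/5, and the value is 6·(2/5) + (8)·(3/5) = 36/5.

36/5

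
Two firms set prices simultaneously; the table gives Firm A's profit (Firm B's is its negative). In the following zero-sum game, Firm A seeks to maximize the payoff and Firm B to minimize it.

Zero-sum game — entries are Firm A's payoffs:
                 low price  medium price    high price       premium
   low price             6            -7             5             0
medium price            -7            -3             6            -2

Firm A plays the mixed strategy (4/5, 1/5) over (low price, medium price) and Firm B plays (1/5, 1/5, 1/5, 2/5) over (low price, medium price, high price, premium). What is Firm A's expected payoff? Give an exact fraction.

8/25

Against (1/5, 1/5, 1/5, 2/5), each row's expected payoff is low price: 4/5; medium price: -8/5.
Taking the (4/5, 1/5)-weighted average: (4/5)·(4/5) + (1/5)·(-8/5) = 8/25.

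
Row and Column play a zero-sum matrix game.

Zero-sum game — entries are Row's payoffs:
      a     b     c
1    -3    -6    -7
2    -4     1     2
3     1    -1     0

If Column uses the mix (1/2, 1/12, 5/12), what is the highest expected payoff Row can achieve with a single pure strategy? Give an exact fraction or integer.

1: (-3)·(1/2) + (-6)·(1/12) + (-7)·(5/12) = -59/12.
2: (-4)·(1/2) + (1)·(1/12) + (2)·(5/12) = -13/12.
3: (1)·(1/2) + (-1)·(1/12) + (0)·(5/12) = 5/12.
The best pure response is 3 with expected payoff 5/12.

5/12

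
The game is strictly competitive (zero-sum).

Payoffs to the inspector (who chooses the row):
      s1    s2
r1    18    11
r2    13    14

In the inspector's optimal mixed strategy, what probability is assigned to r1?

1/8

Row minima are 11 and 13, so the inspector's maximin is 13; column maxima are 18 and 14, so the inspectee's minimax is 14. These differ, so the equilibrium is in mixed strategies.
Let the inspector play r1 with probability p. The inspectee is indifferent when 18p + 13(1−p) = 11p + 14(1−p), giving p = 1/8.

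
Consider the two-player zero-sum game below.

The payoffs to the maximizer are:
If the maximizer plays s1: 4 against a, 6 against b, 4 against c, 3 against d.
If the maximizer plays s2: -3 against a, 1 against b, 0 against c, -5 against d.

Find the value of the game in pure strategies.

3

Row minima: 3, -5 → the maximizer's maximin is 3.
Column maxima: 4, 6, 4, 3 → the minimizer's minimax is 3.
They coincide at (s1, d), so the value is 3.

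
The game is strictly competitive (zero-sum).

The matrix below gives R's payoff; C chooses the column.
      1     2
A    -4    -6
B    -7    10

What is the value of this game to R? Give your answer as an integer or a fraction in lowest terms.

-82/19

Row minima are -6 and -7, so R's maximin is -6; column maxima are -4 and 10, so C's minimax is -4. These differ, so the equilibrium is in mixed strategies.
Let R play A with probability p. C is indifferent when −4p − 7(1−p) = −6p + 10(1−p), giving p = 17/19.
Let C play 1 with probability q. R is indifferent when −4q − 6(1−q) = −7q + 10(1−q), giving q = 16/19.
The value is -4·(16/19) + (-6)·(3/19) = -82/19.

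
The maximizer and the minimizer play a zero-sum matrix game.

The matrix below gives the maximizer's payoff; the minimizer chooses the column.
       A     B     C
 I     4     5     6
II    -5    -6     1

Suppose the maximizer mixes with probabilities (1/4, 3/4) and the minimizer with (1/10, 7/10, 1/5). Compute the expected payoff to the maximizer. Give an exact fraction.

Against (1/10, 7/10, 1/5), each row's expected payoff is I: 51/10; II: -9/2.
Taking the (1/4, 3/4)-weighted average: (1/4)·(51/10) + (3/4)·(-9/2) = -21/10.

-21/10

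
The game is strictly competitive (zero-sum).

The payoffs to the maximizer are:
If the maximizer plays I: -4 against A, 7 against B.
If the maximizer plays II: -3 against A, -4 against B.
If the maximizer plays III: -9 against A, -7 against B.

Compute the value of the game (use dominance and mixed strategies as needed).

Row III is strictly dominated by row II, so the maximizer never plays it.
The remaining 2×2 game on (I, II) × (A, B) has no saddle point. Let the maximizer play I with probability p; indifference gives −4p − 3(1−p) = 7p − 4(1−p), so p = 1/12.
Similarly the minimizer's optimal q on A is 11/12, and the value is -4·(11/12) + (7)·(1/12) = -37/12.

-37/12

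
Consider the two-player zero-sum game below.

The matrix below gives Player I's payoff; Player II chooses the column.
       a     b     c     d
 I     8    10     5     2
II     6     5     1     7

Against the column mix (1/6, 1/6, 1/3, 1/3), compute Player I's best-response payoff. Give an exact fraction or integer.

I: (8)·(1/6) + (10)·(1/6) + (5)·(1/3) + (2)·(1/3) = 16/3.
II: (6)·(1/6) + (5)·(1/6) + (1)·(1/3) + (7)·(1/3) = 9/2.
The best pure response is I with expected payoff 16/3.

16/3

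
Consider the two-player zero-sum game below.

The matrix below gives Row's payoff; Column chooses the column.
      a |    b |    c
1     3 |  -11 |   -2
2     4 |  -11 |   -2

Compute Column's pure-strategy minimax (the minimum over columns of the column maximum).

The worst case (largest entry) in each column is a: 4, b: -11, c: -2.
The best (smallest) of these is -11.

-11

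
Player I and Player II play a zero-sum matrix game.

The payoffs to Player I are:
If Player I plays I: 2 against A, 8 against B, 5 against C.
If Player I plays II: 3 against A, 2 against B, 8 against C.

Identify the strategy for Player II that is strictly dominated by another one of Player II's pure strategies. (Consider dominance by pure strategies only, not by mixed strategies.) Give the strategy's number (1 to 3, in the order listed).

3

Player II prefers columns that give Player I less. Compare C with A: 2 < 5, 3 < 8.
So A strictly dominates C for Player II; C is strictly dominated.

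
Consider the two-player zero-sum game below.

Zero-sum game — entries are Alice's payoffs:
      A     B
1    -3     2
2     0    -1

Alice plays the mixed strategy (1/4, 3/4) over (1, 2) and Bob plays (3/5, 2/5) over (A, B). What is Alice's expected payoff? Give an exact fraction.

Against (3/5, 2/5), each row's expected payoff is 1: -1; 2: -2/5.
Taking the (1/4, 3/4)-weighted average: (1/4)·(-1) + (3/4)·(-2/5) = -11/20.

-11/20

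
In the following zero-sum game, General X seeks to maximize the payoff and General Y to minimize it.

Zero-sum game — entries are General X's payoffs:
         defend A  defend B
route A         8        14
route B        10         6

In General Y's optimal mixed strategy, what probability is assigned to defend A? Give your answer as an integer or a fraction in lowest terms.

Row minima are 8 and 6, so General X's maximin is 8; column maxima are 10 and 14, so General Y's minimax is 10. These differ, so the equilibrium is in mixed strategies.
Let General Y play defend A with probability q. General X is indifferent when 8q + 14(1−q) = 10q + 6(1−q), giving q = 4/5.

4/5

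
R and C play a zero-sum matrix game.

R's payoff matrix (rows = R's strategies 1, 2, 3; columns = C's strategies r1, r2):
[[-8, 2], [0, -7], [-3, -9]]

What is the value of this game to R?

-56/17

Row 3 is strictly dominated by row 2, so R never plays it.
The remaining 2×2 game on (1, 2) × (r1, r2) has no saddle point. Let R play 1 with probability p; indifference gives −8p = 2p − 7(1−p), so p = 7/17.
Similarly C's optimal q on r1 is 9/17, and the value is -8·(9/17) + (2)·(8/17) = -56/17.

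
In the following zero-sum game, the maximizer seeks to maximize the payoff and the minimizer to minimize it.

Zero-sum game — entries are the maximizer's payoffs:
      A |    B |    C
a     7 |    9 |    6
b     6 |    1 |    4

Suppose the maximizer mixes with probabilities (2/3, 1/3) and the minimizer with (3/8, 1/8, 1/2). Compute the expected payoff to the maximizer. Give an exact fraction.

143/24

Against (3/8, 1/8, 1/2), each row's expected payoff is a: 27/4; b: 35/8.
Taking the (2/3, 1/3)-weighted average: (2/3)·(27/4) + (1/3)·(35/8) = 143/24.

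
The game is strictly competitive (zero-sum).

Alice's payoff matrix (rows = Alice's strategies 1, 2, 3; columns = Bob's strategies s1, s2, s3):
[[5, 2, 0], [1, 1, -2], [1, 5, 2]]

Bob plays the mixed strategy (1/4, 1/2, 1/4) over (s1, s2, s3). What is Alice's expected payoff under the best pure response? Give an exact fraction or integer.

13/4

1: (5)·(1/4) + (2)·(1/2) + (0)·(1/4) = 9/4.
2: (1)·(1/4) + (1)·(1/2) + (-2)·(1/4) = 1/4.
3: (1)·(1/4) + (5)·(1/2) + (2)·(1/4) = 13/4.
The best pure response is 3 with expected payoff 13/4.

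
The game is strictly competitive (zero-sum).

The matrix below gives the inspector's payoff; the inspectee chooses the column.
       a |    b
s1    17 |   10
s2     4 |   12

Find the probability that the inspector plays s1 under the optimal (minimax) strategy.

Row minima are 10 and 4, so the inspector's maximin is 10; column maxima are 17 and 12, so the inspectee's minimax is 12. These differ, so the equilibrium is in mixed strategies.
Let the inspector play s1 with probability p. The inspectee is indifferent when 17p + 4(1−p) = 10p + 12(1−p), giving p = 8/15.

8/15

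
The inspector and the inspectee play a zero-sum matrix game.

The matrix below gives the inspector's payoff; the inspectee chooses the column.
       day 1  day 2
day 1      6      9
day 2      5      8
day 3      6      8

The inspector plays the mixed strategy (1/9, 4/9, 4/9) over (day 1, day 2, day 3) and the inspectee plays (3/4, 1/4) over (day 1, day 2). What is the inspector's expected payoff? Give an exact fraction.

Against (3/4, 1/4), each row's expected payoff is day 1: 27/4; day 2: 23/4; day 3: 13/2.
Taking the (1/9, 4/9, 4/9)-weighted average: (1/9)·(27/4) + (4/9)·(23/4) + (4/9)·(13/2) = 223/36.

223/36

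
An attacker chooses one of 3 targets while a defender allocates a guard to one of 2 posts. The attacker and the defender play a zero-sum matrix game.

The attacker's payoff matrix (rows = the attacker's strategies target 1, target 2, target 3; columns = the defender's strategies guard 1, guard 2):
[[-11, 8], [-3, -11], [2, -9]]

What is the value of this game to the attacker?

Row target 2 is strictly dominated by row target 3, so the attacker never plays it.
The remaining 2×2 game on (target 1, target 3) × (guard 1, guard 2) has no saddle point. Let the attacker play target 1 with probability p; indifference gives −11p + 2(1−p) = 8p − 9(1−p), so p = 11/30.
Similarly the defender's optimal q on guard 1 is 17/30, and the value is -11·(17/30) + (8)·(13/30) = -83/30.

-83/30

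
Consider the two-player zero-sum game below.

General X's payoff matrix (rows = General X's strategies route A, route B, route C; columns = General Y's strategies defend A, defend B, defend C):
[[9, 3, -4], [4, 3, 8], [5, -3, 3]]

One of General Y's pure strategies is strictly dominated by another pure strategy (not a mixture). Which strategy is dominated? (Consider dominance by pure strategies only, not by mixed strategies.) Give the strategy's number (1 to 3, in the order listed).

1

General Y prefers columns that give General X less. Compare defend A with defend B: 3 < 9, 3 < 4, -3 < 5.
So defend B strictly dominates defend A for General Y; defend A is strictly dominated.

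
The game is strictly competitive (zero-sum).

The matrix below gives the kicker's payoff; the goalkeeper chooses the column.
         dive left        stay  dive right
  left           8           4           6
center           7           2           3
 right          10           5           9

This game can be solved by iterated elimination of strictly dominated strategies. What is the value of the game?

5

Column dive left is strictly dominated by stay for the goalkeeper (4<8, 2<7, 5<10); eliminate dive left.
Row center is strictly dominated by row left (4>2, 6>3); eliminate center.
Column dive right is strictly dominated by stay for the goalkeeper (4<6, 5<9); eliminate dive right.
Row left is strictly dominated by row right (5>4); eliminate left.
Only (right, stay) remains, with payoff 5.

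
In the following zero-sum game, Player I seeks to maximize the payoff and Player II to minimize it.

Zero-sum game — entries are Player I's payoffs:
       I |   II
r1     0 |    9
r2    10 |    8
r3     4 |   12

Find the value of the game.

Row r1 is strictly dominated by row r3, so Player I never plays it.
The remaining 2×2 game on (r2, r3) × (I, II) has no saddle point. Let Player I play r2 with probability p; indifference gives 10p + 4(1−p) = 8p + 12(1−p), so p = 4/5.
Similarly Player II's optimal q on I is 2/5, and the value is 10·(2/5) + (8)·(3/5) = 44/5.

44/5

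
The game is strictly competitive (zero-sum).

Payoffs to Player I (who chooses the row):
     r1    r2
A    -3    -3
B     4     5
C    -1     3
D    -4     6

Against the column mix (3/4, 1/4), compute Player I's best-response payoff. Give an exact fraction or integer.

17/4

A: (-3)·(3/4) + (-3)·(1/4) = -3.
B: (4)·(3/4) + (5)·(1/4) = 17/4.
C: (-1)·(3/4) + (3)·(1/4) = 0.
D: (-4)·(3/4) + (6)·(1/4) = -3/2.
The best pure response is B with expected payoff 17/4.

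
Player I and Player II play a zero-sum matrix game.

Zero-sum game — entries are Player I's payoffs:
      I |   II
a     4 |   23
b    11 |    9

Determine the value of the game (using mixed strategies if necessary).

Row minima are 4 and 9, so Player I's maximin is 9; column maxima are 11 and 23, so Player II's minimax is 11. These differ, so the equilibrium is in mixed strategies.
Let Player I play a with probability p. Player II is indifferent when 4p + 11(1−p) = 23p + 9(1−p), giving p = 2/21.
Let Player II play I with probability q. Player I is indifferent when 4q + 23(1−q) = 11q + 9(1−q), giving q = 2/3.
The value is 4·(2/3) + (23)·(1/3) = 31/3.

31/3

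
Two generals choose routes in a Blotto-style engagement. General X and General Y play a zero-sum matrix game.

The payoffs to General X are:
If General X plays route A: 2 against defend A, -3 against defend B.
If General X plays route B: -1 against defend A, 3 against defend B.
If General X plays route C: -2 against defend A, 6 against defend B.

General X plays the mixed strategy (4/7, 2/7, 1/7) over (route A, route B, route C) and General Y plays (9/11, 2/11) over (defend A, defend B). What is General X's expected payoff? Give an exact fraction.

36/77

Against (9/11, 2/11), each row's expected payoff is route A: 12/11; route B: -3/11; route C: -6/11.
Taking the (4/7, 2/7, 1/7)-weighted average: (4/7)·(12/11) + (2/7)·(-3/11) + (1/7)·(-6/11) = 36/77.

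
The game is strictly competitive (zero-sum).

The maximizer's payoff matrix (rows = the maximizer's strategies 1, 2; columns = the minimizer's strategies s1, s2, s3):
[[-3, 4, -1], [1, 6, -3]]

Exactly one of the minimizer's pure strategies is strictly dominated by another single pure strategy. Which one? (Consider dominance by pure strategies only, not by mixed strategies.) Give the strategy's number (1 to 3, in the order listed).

The minimizer prefers columns that give the maximizer less. Compare s2 with s1: -3 < 4, 1 < 6.
So s1 strictly dominates s2 for the minimizer; s2 is strictly dominated.

2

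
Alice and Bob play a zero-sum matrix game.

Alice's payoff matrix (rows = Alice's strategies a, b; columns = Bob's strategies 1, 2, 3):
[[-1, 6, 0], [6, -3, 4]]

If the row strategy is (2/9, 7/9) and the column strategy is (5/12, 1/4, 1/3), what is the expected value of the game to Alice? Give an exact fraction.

Against (5/12, 1/4, 1/3), each row's expected payoff is a: 13/12; b: 37/12.
Taking the (2/9, 7/9)-weighted average: (2/9)·(13/12) + (7/9)·(37/12) = 95/36.

95/36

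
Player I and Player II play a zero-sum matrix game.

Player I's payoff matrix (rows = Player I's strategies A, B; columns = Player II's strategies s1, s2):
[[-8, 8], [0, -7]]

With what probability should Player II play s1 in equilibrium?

Row minima are -8 and -7, so Player I's maximin is -7; column maxima are 0 and 8, so Player II's minimax is 0. These differ, so the equilibrium is in mixed strategies.
Let Player II play s1 with probability q. Player I is indifferent when −8q + 8(1−q) = −7(1−q), giving q = 15/23.

15/23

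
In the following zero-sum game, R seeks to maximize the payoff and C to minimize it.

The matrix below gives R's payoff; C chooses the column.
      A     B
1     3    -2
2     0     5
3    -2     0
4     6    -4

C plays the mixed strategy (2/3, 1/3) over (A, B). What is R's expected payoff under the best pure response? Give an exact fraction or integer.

8/3

1: (3)·(2/3) + (-2)·(1/3) = 4/3.
2: (0)·(2/3) + (5)·(1/3) = 5/3.
3: (-2)·(2/3) + (0)·(1/3) = -4/3.
4: (6)·(2/3) + (-4)·(1/3) = 8/3.
The best pure response is 4 with expected payoff 8/3.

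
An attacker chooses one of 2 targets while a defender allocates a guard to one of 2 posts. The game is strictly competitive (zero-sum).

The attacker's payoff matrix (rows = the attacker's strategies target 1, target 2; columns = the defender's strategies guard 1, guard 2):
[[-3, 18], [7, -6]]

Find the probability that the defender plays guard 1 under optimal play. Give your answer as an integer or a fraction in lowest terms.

Row minima are -3 and -6, so the attacker's maximin is -3; column maxima are 7 and 18, so the defender's minimax is 7. These differ, so the equilibrium is in mixed strategies.
Let the defender play guard 1 with probability q. The attacker is indifferent when −3q + 18(1−q) = 7q − 6(1−q), giving q = 12/17.

12/17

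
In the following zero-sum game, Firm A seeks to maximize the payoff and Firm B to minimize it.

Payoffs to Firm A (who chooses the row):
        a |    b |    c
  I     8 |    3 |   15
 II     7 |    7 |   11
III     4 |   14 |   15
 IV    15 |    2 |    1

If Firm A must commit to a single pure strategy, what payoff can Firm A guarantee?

7

The worst-case payoff for each row is I: 3, II: 7, III: 4, IV: 1.
The best of these is 7.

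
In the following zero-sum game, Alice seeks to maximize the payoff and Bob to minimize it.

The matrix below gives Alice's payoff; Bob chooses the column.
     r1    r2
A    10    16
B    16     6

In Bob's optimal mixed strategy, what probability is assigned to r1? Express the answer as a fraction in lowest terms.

5/8

Row minima are 10 and 6, so Alice's maximin is 10; column maxima are 16 and 16, so Bob's minimax is 16. These differ, so the equilibrium is in mixed strategies.
Let Bob play r1 with probability q. Alice is indifferent when 10q + 16(1−q) = 16q + 6(1−q), giving q = 5/8.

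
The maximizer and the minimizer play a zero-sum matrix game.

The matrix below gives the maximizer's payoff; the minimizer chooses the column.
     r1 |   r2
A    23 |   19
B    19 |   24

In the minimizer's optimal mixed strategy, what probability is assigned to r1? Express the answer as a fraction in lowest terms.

Row minima are 19 and 19, so the maximizer's maximin is 19; column maxima are 23 and 24, so the minimizer's minimax is 23. These differ, so the equilibrium is in mixed strategies.
Let the minimizer play r1 with probability q. The maximizer is indifferent when 23q + 19(1−q) = 19q + 24(1−q), giving q = 5/9.

5/9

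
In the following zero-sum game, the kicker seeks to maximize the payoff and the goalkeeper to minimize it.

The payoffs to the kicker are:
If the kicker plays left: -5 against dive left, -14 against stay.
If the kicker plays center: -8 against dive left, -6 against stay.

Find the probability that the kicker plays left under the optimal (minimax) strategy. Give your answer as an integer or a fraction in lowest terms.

2/11

Row minima are -14 and -8, so the kicker's maximin is -8; column maxima are -5 and -6, so the goalkeeper's minimax is -6. These differ, so the equilibrium is in mixed strategies.
Let the kicker play left with probability p. The goalkeeper is indifferent when −5p − 8(1−p) = −14p − 6(1−p), giving p = 2/11.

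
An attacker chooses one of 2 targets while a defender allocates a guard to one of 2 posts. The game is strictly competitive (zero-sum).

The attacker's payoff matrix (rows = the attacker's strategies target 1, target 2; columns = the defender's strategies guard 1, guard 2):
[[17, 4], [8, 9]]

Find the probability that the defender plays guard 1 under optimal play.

5/14

Row minima are 4 and 8, so the attacker's maximin is 8; column maxima are 17 and 9, so the defender's minimax is 9. These differ, so the equilibrium is in mixed strategies.
Let the defender play guard 1 with probability q. The attacker is indifferent when 17q + 4(1−q) = 8q + 9(1−q), giving q = 5/14.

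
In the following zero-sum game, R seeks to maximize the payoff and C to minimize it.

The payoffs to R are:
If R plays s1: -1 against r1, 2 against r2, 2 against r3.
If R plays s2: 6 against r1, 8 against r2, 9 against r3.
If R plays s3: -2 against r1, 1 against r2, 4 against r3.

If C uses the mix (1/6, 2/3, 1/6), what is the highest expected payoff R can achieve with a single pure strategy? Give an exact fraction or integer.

s1: (-1)·(1/6) + (2)·(2/3) + (2)·(1/6) = 3/2.
s2: (6)·(1/6) + (8)·(2/3) + (9)·(1/6) = 47/6.
s3: (-2)·(1/6) + (1)·(2/3) + (4)·(1/6) = 1.
The best pure response is s2 with expected payoff 47/6.

47/6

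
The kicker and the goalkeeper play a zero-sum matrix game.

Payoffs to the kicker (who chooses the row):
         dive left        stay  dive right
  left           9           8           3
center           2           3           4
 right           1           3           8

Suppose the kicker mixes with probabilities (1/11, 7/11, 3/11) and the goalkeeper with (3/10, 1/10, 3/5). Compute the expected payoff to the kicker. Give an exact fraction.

Against (3/10, 1/10, 3/5), each row's expected payoff is left: 53/10; center: 33/10; right: 27/5.
Taking the (1/11, 7/11, 3/11)-weighted average: (1/11)·(53/10) + (7/11)·(33/10) + (3/11)·(27/5) = 223/55.

223/55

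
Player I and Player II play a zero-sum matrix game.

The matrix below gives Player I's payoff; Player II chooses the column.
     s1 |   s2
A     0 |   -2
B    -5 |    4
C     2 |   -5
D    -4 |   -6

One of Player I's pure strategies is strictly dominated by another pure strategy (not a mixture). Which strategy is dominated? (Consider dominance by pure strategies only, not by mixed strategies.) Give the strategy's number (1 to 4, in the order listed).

Compare D with A: 0 > -4, -2 > -6.
So A strictly dominates D for Player I; D is strictly dominated.

4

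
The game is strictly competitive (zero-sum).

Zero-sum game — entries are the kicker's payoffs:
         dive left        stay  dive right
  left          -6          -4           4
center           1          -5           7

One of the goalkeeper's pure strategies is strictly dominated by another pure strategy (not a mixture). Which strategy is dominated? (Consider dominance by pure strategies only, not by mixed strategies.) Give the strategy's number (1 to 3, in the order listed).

The goalkeeper prefers columns that give the kicker less. Compare dive right with dive left: -6 < 4, 1 < 7.
So dive left strictly dominates dive right for the goalkeeper; dive right is strictly dominated.

3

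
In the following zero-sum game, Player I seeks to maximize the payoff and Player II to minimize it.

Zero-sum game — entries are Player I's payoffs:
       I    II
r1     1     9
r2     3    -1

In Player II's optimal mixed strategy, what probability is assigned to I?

5/6

Row minima are 1 and -1, so Player I's maximin is 1; column maxima are 3 and 9, so Player II's minimax is 3. These differ, so the equilibrium is in mixed strategies.
Let Player II play I with probability q. Player I is indifferent when q + 9(1−q) = 3q − (1−q), giving q = 5/6.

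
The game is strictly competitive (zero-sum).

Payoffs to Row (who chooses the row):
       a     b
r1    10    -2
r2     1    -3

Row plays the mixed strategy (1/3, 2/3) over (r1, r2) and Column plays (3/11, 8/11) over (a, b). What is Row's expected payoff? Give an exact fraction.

Against (3/11, 8/11), each row's expected payoff is r1: 14/11; r2: -21/11.
Taking the (1/3, 2/3)-weighted average: (1/3)·(14/11) + (2/3)·(-21/11) = -28/33.

-28/33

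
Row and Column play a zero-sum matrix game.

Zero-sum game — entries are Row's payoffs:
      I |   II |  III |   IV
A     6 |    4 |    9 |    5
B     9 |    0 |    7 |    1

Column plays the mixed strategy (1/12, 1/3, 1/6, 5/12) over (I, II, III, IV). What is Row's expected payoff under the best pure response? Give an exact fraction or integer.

65/12

A: (6)·(1/12) + (4)·(1/3) + (9)·(1/6) + (5)·(5/12) = 65/12.
B: (9)·(1/12) + (0)·(1/3) + (7)·(1/6) + (1)·(5/12) = 7/3.
The best pure response is A with expected payoff 65/12.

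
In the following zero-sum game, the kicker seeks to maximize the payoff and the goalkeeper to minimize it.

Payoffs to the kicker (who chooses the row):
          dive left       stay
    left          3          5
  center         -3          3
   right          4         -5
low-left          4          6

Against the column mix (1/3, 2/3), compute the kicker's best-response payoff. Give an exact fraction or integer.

left: (3)·(1/3) + (5)·(2/3) = 13/3.
center: (-3)·(1/3) + (3)·(2/3) = 1.
right: (4)·(1/3) + (-5)·(2/3) = -2.
low-left: (4)·(1/3) + (6)·(2/3) = 16/3.
The best pure response is low-left with expected payoff 16/3.

16/3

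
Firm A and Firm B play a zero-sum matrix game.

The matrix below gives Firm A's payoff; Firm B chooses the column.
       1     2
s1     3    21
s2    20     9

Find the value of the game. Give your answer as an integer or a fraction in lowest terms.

393/29

Row minima are 3 and 9, so Firm A's maximin is 9; column maxima are 20 and 21, so Firm B's minimax is 20. These differ, so the equilibrium is in mixed strategies.
Let Firm A play s1 with probability p. Firm B is indifferent when 3p + 20(1−p) = 21p + 9(1−p), giving p = 11/29.
Let Firm B play 1 with probability q. Firm A is indifferent when 3q + 21(1−q) = 20q + 9(1−q), giving q = 12/29.
The value is 3·(12/29) + (21)·(17/29) = 393/29.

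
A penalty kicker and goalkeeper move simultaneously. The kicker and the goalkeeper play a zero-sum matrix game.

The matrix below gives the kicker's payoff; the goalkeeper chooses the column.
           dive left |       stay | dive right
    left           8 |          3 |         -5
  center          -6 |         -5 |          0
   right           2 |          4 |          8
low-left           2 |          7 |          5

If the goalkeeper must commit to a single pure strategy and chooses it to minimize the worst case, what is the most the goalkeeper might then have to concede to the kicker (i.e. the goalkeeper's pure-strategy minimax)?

The worst case (largest entry) in each column is dive left: 8, stay: 7, dive right: 8.
The best (smallest) of these is 7.

7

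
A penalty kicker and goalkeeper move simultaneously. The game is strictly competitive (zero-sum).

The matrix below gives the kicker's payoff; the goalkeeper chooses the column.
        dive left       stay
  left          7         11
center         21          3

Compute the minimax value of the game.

105/11

Row minima are 7 and 3, so the kicker's maximin is 7; column maxima are 21 and 11, so the goalkeeper's minimax is 11. These differ, so the equilibrium is in mixed strategies.
Let the kicker play left with probability p. The goalkeeper is indifferent when 7p + 21(1−p) = 11p + 3(1−p), giving p = 9/11.
Let the goalkeeper play dive left with probability q. The kicker is indifferent when 7q + 11(1−q) = 21q + 3(1−q), giving q = 4/11.
The value is 7·(4/11) + (11)·(7/11) = 105/11.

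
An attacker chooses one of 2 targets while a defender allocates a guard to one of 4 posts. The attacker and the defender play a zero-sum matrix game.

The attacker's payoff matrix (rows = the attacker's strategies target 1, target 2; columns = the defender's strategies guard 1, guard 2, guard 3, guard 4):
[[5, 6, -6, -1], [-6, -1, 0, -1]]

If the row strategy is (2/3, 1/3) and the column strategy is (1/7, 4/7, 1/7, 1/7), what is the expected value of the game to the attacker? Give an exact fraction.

11/7

Against (1/7, 4/7, 1/7, 1/7), each row's expected payoff is target 1: 22/7; target 2: -11/7.
Taking the (2/3, 1/3)-weighted average: (2/3)·(22/7) + (1/3)·(-11/7) = 11/7.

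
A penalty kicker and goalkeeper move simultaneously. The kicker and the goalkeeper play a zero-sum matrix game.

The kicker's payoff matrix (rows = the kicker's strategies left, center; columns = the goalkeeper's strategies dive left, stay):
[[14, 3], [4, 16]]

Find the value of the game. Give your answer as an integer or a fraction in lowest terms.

Row minima are 3 and 4, so the kicker's maximin is 4; column maxima are 14 and 16, so the goalkeeper's minimax is 14. These differ, so the equilibrium is in mixed strategies.
Let the kicker play left with probability p. The goalkeeper is indifferent when 14p + 4(1−p) = 3p + 16(1−p), giving p = 12/23.
Let the goalkeeper play dive left with probability q. The kicker is indifferent when 14q + 3(1−q) = 4q + 16(1−q), giving q = 13/23.
The value is 14·(13/23) + (3)·(10/23) = 212/23.

212/23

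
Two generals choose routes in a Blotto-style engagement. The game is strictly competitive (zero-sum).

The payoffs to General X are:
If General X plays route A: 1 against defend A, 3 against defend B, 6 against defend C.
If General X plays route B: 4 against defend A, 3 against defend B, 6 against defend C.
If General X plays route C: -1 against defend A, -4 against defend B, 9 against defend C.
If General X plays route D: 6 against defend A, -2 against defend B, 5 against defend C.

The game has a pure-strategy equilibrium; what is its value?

Row minima: 1, 3, -4, -2 → General X's maximin is 3.
Column maxima: 6, 3, 9 → General Y's minimax is 3.
They coincide at (route B, defend B), so the value is 3.

3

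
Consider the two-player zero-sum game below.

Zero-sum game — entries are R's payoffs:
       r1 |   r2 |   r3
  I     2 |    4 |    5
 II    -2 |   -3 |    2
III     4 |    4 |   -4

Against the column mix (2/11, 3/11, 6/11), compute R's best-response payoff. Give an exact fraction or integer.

46/11

I: (2)·(2/11) + (4)·(3/11) + (5)·(6/11) = 46/11.
II: (-2)·(2/11) + (-3)·(3/11) + (2)·(6/11) = -1/11.
III: (4)·(2/11) + (4)·(3/11) + (-4)·(6/11) = -4/11.
The best pure response is I with expected payoff 46/11.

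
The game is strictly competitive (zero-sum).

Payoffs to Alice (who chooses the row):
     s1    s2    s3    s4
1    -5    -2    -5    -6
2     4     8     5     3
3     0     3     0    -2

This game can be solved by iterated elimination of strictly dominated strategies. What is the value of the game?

Row 3 is strictly dominated by row 2 (4>0, 8>3, 5>0, 3>-2); eliminate 3.
Column s2 is strictly dominated by s1 for Bob (-5<-2, 4<8); eliminate s2.
Column s1 is strictly dominated by s4 for Bob (-6<-5, 3<4); eliminate s1.
Column s3 is strictly dominated by s4 for Bob (-6<-5, 3<5); eliminate s3.
Row 1 is strictly dominated by row 2 (3>-6); eliminate 1.
Only (2, s4) remains, with payoff 3.

3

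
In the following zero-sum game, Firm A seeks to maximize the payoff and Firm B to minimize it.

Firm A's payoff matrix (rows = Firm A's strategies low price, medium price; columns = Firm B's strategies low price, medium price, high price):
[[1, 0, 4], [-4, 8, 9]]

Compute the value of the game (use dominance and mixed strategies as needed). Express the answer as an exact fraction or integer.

Column high price is strictly dominated by medium price for Firm B (it gives Firm A more in every row).
The remaining 2×2 game on (low price, medium price) × (low price, medium price) has no saddle point. Let Firm A play low price with probability p; indifference gives p − 4(1−p) = 8(1−p), so p = 12/13.
Similarly Firm B's optimal q on low price is 8/13, and the value is 1·(8/13) + (0)·(5/13) = 8/13.

8/13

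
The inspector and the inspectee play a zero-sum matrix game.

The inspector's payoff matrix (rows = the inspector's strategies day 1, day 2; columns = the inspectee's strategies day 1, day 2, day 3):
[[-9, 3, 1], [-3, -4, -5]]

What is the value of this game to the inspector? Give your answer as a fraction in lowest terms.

-4

Column day 2 is strictly dominated by day 3 for the inspectee (it gives the inspector more in every row).
The remaining 2×2 game on (day 1, day 2) × (day 1, day 3) has no saddle point. Let the inspector play day 1 with probability p; indifference gives −9p − 3(1−p) = p − 5(1−p), so p = 1/6.
Similarly the inspectee's optimal q on day 1 is 1/2, and the value is -9·(1/2) + (1)·(1/2) = -4.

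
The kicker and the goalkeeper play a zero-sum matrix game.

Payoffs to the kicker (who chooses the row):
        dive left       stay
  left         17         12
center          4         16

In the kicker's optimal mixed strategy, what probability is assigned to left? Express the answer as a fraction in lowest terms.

Row minima are 12 and 4, so the kicker's maximin is 12; column maxima are 17 and 16, so the goalkeeper's minimax is 16. These differ, so the equilibrium is in mixed strategies.
Let the kicker play left with probability p. The goalkeeper is indifferent when 17p + 4(1−p) = 12p + 16(1−p), giving p = 12/17.

12/17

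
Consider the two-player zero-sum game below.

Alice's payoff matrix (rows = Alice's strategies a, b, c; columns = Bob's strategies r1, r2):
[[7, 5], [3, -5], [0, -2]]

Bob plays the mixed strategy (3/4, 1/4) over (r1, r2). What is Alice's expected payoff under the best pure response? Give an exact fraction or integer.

13/2

a: (7)·(3/4) + (5)·(1/4) = 13/2.
b: (3)·(3/4) + (-5)·(1/4) = 1.
c: (0)·(3/4) + (-2)·(1/4) = -1/2.
The best pure response is a with expected payoff 13/2.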